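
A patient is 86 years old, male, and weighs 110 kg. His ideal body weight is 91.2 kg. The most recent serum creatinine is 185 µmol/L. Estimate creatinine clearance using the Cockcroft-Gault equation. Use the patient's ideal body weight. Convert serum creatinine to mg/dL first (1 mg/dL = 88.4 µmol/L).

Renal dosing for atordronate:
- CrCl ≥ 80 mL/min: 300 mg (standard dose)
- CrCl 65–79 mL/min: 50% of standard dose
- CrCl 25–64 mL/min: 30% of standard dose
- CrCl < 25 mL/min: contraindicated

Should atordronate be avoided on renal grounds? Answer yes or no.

no

SCr = 185 / 88.4 = 2.093 mg/dL
CrCl = (140 − 86) × 91.2 / (72 × 2.093) = 4924.8 / 150.70 ≈ 32.7 mL/min
CrCl ≈ 33 mL/min, which is ≥ 25 mL/min.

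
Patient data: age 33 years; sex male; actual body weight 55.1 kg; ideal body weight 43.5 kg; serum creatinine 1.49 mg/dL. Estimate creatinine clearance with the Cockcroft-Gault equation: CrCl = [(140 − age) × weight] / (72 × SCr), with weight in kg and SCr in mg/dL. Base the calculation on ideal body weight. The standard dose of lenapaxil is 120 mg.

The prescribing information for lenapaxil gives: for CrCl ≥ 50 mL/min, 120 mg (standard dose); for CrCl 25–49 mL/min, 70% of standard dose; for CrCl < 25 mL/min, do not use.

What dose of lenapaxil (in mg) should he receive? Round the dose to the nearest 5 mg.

85 mg

CrCl = (140 − 33) × 43.5 / (72 × 1.49) = 4654.5 / 107.28 ≈ 43.4 mL/min
CrCl ≈ 43 mL/min → bracket 25–49 mL/min.
70% of 120 mg = 84 mg → 85 mg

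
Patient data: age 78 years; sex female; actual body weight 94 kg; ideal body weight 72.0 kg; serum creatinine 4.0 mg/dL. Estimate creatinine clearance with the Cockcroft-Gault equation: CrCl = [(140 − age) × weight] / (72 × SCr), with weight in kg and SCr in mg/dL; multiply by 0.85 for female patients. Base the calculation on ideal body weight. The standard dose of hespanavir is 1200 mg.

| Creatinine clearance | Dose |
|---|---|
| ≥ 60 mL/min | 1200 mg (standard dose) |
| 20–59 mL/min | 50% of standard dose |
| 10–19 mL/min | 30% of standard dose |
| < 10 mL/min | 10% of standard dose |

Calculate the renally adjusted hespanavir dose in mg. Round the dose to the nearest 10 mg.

CrCl = (140 − 78) × 72 / (72 × 4) × 0.85 = 4464.0 / 288.00 × 0.85 ≈ 13.2 mL/min
CrCl ≈ 13 mL/min → bracket 10–19 mL/min.
30% of 1200 mg = 360 mg

360 mg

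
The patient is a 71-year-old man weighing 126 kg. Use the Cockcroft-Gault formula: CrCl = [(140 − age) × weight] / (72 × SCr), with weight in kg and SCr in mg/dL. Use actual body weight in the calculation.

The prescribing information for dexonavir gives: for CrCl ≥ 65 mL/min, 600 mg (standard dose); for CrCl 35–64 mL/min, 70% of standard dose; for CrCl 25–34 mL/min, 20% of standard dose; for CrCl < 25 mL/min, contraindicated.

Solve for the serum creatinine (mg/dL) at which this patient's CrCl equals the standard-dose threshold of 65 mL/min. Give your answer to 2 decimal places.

Standard dose requires CrCl ≥ 65 mL/min.
Set (140 − 71) × 126 / (72 × SCr) = 65
SCr = (140 − 71) × 126 / (72 × 65) = 1.858 mg/dL

1.86 mg/dL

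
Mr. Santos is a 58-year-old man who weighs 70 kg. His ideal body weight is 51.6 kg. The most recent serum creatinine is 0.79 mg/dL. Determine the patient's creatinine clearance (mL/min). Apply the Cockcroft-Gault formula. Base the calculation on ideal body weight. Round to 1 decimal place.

CrCl = (140 − 58) × 51.6 / (72 × 0.79) = 4231.2 / 56.88 ≈ 74.4 mL/min

74.4 mL/min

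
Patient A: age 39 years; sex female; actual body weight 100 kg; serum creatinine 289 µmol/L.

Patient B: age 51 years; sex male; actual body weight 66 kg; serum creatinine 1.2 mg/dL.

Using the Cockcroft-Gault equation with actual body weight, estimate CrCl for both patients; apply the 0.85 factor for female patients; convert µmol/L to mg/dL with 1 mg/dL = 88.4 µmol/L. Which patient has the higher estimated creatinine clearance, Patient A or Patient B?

Patient B

Patient A: SCr = 289 / 88.4 = 3.269 mg/dL
Patient A: CrCl = (140 − 39) × 100 / (72 × 3.269) × 0.85 = 10100.0 / 235.37 × 0.85 ≈ 36.5 mL/min
Patient B: CrCl = (140 − 51) × 66 / (72 × 1.2) = 5874.0 / 86.40 ≈ 68.0 mL/min
36.5 vs 68.0 mL/min → Patient B is higher.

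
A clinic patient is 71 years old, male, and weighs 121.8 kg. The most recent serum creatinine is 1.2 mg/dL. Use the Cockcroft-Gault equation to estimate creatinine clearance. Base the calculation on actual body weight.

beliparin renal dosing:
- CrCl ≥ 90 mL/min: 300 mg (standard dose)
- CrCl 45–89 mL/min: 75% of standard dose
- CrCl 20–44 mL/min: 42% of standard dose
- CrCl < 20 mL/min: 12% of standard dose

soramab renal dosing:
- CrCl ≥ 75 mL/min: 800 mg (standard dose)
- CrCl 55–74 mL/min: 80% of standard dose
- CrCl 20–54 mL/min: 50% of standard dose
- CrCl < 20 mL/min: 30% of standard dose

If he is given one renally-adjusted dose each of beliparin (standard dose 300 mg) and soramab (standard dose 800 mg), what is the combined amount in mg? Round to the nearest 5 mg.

1100 mg

CrCl = (140 − 71) × 121.8 / (72 × 1.2) = 8404.2 / 86.40 ≈ 97.3 mL/min
CrCl ≈ 97 mL/min.
beliparin: ≥ 90 mL/min → 100% of 300 mg = 300 mg.
soramab: ≥ 75 mL/min → 100% of 800 mg = 800 mg.
Total = 300 + 800 = 1100 mg.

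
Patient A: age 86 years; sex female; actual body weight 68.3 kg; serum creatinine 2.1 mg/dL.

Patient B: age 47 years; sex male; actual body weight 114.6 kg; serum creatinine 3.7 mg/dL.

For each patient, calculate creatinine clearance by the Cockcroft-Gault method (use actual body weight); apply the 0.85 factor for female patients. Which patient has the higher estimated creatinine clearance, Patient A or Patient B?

Patient B

Patient A: CrCl = (140 − 86) × 68.3 / (72 × 2.1) × 0.85 = 3688.2 / 151.20 × 0.85 ≈ 20.7 mL/min
Patient B: CrCl = (140 − 47) × 114.6 / (72 × 3.7) = 10657.8 / 266.40 ≈ 40.0 mL/min
20.7 vs 40.0 mL/min → Patient B is higher.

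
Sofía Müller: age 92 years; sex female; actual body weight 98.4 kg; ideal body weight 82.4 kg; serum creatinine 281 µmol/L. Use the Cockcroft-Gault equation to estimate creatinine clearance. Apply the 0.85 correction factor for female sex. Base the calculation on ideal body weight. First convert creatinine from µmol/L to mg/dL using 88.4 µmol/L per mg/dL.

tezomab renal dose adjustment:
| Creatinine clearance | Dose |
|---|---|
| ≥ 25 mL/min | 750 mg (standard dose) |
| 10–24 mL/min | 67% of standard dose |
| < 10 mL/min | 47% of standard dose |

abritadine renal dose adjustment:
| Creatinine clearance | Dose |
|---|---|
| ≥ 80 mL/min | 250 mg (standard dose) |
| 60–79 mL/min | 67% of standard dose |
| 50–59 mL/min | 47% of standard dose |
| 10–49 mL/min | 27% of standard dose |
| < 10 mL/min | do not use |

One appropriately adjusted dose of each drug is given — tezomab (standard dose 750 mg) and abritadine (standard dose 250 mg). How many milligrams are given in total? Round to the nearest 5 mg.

570 mg

SCr = 281 / 88.4 = 3.179 mg/dL
CrCl = (140 − 92) × 82.4 / (72 × 3.179) × 0.85 = 3955.2 / 228.89 × 0.85 ≈ 14.7 mL/min
CrCl ≈ 15 mL/min.
tezomab: 10–24 mL/min → 67% of 750 mg = 502.5 mg.
abritadine: 10–49 mL/min → 27% of 250 mg = 67.5 mg.
Total = 502.5 + 67.5 = 570 mg.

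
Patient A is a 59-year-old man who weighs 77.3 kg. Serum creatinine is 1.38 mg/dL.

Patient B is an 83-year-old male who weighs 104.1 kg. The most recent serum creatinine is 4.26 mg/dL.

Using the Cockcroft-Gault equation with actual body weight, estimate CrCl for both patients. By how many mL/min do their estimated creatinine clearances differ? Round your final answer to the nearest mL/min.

Patient A: CrCl = (140 − 59) × 77.3 / (72 × 1.38) = 6261.3 / 99.36 ≈ 63.0 mL/min
Patient B: CrCl = (140 − 83) × 104.1 / (72 × 4.26) = 5933.7 / 306.72 ≈ 19.3 mL/min
|63.0 − 19.3| = 43.7 mL/min

44 mL/min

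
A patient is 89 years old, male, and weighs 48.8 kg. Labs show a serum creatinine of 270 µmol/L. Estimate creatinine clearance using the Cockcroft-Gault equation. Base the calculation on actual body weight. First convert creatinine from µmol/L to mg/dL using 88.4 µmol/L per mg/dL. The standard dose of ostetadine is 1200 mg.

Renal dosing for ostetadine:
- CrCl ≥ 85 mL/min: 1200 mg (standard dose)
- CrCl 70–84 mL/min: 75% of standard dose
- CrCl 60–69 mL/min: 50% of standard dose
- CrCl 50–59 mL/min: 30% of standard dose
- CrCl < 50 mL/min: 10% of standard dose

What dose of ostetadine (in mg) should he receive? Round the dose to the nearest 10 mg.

120 mg

SCr = 270 / 88.4 = 3.054 mg/dL
CrCl = (140 − 89) × 48.8 / (72 × 3.054) = 2488.8 / 219.89 ≈ 11.3 mL/min
CrCl ≈ 11 mL/min → bracket < 50 mL/min.
10% of 1200 mg = 120 mg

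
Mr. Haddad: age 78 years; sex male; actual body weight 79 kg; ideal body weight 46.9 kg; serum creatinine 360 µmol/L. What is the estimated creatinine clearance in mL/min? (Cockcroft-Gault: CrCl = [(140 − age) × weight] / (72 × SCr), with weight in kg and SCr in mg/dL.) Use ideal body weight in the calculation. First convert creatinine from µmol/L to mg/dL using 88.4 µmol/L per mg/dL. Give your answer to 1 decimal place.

SCr = 360 / 88.4 = 4.072 mg/dL
CrCl = (140 − 78) × 46.9 / (72 × 4.072) = 2907.8 / 293.18 ≈ 9.9 mL/min

9.9 mL/min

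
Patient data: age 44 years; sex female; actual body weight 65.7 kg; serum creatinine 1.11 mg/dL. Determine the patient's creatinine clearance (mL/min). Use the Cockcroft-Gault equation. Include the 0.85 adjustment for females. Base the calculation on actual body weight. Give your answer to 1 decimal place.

67.1 mL/min

CrCl = (140 − 44) × 65.7 / (72 × 1.11) × 0.85 = 6307.2 / 79.92 × 0.85 ≈ 67.1 mL/min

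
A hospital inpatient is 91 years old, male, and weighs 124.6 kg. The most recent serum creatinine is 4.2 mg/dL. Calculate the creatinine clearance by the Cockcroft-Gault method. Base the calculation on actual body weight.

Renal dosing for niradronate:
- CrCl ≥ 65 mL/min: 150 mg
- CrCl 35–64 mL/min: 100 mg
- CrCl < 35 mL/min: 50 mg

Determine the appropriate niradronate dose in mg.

50 mg

CrCl = (140 − 91) × 124.6 / (72 × 4.2) = 6105.4 / 302.40 ≈ 20.2 mL/min
CrCl ≈ 20 mL/min → bracket < 35 mL/min.
Dose for this bracket: 50 mg.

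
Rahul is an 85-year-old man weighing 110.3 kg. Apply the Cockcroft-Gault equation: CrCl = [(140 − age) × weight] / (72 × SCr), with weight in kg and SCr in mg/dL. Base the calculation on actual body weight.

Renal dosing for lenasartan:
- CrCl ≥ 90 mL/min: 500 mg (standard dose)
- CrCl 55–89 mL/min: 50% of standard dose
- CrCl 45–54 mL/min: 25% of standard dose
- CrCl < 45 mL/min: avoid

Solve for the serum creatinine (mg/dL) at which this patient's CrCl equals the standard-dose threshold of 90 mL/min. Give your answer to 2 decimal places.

Standard dose requires CrCl ≥ 90 mL/min.
Set (140 − 85) × 110.3 / (72 × SCr) = 90
SCr = (140 − 85) × 110.3 / (72 × 90) = 0.936 mg/dL

0.94 mg/dL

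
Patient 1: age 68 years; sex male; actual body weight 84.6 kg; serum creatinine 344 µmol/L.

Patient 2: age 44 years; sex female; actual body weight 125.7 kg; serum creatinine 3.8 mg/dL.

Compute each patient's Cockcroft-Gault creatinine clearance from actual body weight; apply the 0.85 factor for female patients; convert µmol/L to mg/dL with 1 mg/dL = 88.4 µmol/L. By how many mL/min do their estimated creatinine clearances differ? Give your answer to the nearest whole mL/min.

16 mL/min

Patient 1: SCr = 344 / 88.4 = 3.891 mg/dL
Patient 1: CrCl = (140 − 68) × 84.6 / (72 × 3.891) = 6091.2 / 280.15 ≈ 21.7 mL/min
Patient 2: CrCl = (140 − 44) × 125.7 / (72 × 3.8) × 0.85 = 12067.2 / 273.60 × 0.85 ≈ 37.5 mL/min
|21.7 − 37.5| = 15.8 mL/min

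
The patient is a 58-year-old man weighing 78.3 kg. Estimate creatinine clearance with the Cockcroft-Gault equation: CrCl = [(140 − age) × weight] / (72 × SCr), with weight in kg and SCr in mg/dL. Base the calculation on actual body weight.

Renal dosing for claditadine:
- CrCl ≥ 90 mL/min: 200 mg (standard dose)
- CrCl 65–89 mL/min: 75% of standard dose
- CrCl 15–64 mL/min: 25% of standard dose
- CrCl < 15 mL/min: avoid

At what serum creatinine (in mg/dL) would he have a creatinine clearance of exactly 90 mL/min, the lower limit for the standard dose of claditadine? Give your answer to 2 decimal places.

0.99 mg/dL

Standard dose requires CrCl ≥ 90 mL/min.
Set (140 − 58) × 78.3 / (72 × SCr) = 90
SCr = (140 − 58) × 78.3 / (72 × 90) = 0.991 mg/dL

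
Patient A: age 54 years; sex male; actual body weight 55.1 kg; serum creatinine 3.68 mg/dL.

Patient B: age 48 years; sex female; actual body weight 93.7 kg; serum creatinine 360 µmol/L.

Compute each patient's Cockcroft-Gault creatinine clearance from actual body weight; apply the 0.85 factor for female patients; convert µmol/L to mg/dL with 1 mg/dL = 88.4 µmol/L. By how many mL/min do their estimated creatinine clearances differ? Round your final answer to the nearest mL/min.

7 mL/min

Patient A: CrCl = (140 − 54) × 55.1 / (72 × 3.68) = 4738.6 / 264.96 ≈ 17.9 mL/min
Patient B: SCr = 360 / 88.4 = 4.072 mg/dL
Patient B: CrCl = (140 − 48) × 93.7 / (72 × 4.072) × 0.85 = 8620.4 / 293.18 × 0.85 ≈ 25.0 mL/min
|17.9 − 25.0| = 7.1 mL/min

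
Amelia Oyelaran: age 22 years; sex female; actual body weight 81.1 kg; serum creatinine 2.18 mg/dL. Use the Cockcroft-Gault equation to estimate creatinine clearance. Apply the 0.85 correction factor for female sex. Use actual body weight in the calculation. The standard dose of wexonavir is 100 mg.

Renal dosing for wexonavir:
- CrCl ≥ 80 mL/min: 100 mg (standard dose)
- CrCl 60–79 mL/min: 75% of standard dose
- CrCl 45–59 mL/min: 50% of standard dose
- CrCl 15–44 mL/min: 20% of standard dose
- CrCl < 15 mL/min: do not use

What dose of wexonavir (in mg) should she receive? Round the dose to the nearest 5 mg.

CrCl = (140 − 22) × 81.1 / (72 × 2.18) × 0.85 = 9569.8 / 156.96 × 0.85 ≈ 51.8 mL/min
CrCl ≈ 52 mL/min → bracket 45–59 mL/min.
50% of 100 mg = 50 mg

50 mg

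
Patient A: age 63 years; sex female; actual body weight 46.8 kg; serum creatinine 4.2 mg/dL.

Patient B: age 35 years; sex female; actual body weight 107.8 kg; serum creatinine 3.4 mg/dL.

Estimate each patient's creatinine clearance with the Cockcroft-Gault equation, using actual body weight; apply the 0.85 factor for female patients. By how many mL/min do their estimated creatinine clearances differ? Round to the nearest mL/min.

29 mL/min

Patient A: CrCl = (140 − 63) × 46.8 / (72 × 4.2) × 0.85 = 3603.6 / 302.40 × 0.85 ≈ 10.1 mL/min
Patient B: CrCl = (140 − 35) × 107.8 / (72 × 3.4) × 0.85 = 11319.0 / 244.80 × 0.85 ≈ 39.3 mL/min
|10.1 − 39.3| = 29.2 mL/min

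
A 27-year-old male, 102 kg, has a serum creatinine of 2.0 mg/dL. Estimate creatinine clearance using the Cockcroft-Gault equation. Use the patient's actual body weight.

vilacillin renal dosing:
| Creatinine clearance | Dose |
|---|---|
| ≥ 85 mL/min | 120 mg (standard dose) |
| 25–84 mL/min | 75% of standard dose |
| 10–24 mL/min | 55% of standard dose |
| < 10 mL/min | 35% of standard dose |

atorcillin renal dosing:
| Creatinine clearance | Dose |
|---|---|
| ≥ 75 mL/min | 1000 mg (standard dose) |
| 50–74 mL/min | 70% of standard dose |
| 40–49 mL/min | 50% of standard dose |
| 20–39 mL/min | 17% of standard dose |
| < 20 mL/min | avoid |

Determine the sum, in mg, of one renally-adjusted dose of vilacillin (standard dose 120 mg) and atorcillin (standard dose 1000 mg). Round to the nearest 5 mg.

CrCl = (140 − 27) × 102 / (72 × 2) = 11526.0 / 144.00 ≈ 80.0 mL/min
CrCl ≈ 80 mL/min.
vilacillin: 25–84 mL/min → 75% of 120 mg = 90 mg.
atorcillin: ≥ 75 mL/min → 100% of 1000 mg = 1000 mg.
Total = 90 + 1000 = 1090 mg.

1090 mg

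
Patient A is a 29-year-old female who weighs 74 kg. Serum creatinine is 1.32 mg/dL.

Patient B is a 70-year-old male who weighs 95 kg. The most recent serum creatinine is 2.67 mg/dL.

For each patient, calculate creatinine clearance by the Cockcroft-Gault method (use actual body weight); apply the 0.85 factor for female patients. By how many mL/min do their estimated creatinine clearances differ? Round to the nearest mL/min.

Patient A: CrCl = (140 − 29) × 74 / (72 × 1.32) × 0.85 = 8214.0 / 95.04 × 0.85 ≈ 73.5 mL/min
Patient B: CrCl = (140 − 70) × 95 / (72 × 2.67) = 6650.0 / 192.24 ≈ 34.6 mL/min
|73.5 − 34.6| = 38.9 mL/min

39 mL/min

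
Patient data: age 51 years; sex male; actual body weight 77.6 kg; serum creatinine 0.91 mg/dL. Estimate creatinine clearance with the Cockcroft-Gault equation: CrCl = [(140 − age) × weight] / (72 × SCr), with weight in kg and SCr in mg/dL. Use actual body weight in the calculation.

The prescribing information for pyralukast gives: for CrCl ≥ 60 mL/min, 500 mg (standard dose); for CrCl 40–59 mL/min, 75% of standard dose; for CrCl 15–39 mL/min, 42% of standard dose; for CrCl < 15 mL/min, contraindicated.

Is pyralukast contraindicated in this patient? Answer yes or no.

no

CrCl = (140 − 51) × 77.6 / (72 × 0.91) = 6906.4 / 65.52 ≈ 105.4 mL/min
CrCl ≈ 105 mL/min, which is ≥ 15 mL/min.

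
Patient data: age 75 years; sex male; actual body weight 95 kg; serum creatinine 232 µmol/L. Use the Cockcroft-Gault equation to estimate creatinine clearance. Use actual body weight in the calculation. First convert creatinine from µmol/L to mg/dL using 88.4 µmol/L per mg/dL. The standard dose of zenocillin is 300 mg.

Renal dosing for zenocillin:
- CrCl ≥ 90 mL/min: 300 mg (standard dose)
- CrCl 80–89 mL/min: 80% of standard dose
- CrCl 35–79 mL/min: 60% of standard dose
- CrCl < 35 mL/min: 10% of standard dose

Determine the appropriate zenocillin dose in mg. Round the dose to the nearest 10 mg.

30 mg

SCr = 232 / 88.4 = 2.624 mg/dL
CrCl = (140 − 75) × 95 / (72 × 2.624) = 6175.0 / 188.93 ≈ 32.7 mL/min
CrCl ≈ 33 mL/min → bracket < 35 mL/min.
10% of 300 mg = 30 mg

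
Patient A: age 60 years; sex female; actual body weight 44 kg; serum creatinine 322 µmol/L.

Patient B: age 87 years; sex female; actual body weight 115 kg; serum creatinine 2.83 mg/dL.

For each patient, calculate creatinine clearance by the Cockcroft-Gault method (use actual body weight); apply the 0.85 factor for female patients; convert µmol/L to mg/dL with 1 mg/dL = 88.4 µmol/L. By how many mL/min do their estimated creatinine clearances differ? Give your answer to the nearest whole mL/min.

14 mL/min

Patient A: SCr = 322 / 88.4 = 3.643 mg/dL
Patient A: CrCl = (140 − 60) × 44 / (72 × 3.643) × 0.85 = 3520.0 / 262.30 × 0.85 ≈ 11.4 mL/min
Patient B: CrCl = (140 − 87) × 115 / (72 × 2.83) × 0.85 = 6095.0 / 203.76 × 0.85 ≈ 25.4 mL/min
|11.4 − 25.4| = 14.0 mL/min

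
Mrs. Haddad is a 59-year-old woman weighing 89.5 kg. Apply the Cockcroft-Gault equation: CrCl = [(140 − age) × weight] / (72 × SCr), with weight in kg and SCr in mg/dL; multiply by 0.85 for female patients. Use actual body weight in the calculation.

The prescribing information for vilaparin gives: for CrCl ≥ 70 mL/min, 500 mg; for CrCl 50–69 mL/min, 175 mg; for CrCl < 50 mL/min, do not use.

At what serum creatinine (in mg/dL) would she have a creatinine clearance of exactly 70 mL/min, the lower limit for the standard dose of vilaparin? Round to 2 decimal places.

Standard dose requires CrCl ≥ 70 mL/min.
Set (140 − 59) × 89.5 × 0.85 / (72 × SCr) = 70
SCr = (140 − 59) × 89.5 × 0.85 / (72 × 70) = 1.223 mg/dL

1.22 mg/dL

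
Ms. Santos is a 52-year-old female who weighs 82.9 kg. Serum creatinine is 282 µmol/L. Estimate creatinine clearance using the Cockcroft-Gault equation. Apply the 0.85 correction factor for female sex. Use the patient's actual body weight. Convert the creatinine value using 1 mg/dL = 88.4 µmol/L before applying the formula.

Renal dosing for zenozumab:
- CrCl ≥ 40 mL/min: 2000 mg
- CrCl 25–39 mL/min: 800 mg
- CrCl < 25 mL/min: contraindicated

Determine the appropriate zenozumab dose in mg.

800 mg

SCr = 282 / 88.4 = 3.19 mg/dL
CrCl = (140 − 52) × 82.9 / (72 × 3.19) × 0.85 = 7295.2 / 229.68 × 0.85 ≈ 27.0 mL/min
CrCl ≈ 27 mL/min → bracket 25–39 mL/min.
Dose for this bracket: 800 mg.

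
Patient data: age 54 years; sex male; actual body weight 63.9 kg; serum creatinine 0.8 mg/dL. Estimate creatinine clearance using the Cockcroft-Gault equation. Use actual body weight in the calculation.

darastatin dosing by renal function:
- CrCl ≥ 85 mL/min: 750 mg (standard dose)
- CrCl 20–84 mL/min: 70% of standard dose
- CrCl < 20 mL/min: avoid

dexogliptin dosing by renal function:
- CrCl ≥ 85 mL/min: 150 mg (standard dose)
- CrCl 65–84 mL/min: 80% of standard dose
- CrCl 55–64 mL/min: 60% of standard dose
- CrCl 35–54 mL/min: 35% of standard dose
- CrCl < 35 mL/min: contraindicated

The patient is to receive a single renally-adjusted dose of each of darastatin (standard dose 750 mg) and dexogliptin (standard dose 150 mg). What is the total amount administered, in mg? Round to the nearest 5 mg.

900 mg

CrCl = (140 − 54) × 63.9 / (72 × 0.8) = 5495.4 / 57.60 ≈ 95.4 mL/min
CrCl ≈ 95 mL/min.
darastatin: ≥ 85 mL/min → 100% of 750 mg = 750 mg.
dexogliptin: ≥ 85 mL/min → 100% of 150 mg = 150 mg.
Total = 750 + 150 = 900 mg.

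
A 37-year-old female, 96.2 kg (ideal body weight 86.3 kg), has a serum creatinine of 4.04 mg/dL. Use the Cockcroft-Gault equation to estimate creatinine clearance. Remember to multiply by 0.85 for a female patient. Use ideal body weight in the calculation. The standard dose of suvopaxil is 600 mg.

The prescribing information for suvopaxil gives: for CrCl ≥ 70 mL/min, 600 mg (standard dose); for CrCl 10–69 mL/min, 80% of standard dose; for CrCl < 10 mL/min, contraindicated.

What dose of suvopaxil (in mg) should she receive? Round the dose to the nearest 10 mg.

480 mg

CrCl = (140 − 37) × 86.3 / (72 × 4.04) × 0.85 = 8888.9 / 290.88 × 0.85 ≈ 26.0 mL/min
CrCl ≈ 26 mL/min → bracket 10–69 mL/min.
80% of 600 mg = 480 mg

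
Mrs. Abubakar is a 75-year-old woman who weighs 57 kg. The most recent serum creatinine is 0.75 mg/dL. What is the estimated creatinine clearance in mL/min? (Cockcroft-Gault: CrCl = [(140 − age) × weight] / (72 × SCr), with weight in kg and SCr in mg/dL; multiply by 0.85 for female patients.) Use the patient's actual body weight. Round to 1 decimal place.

58.3 mL/min

CrCl = (140 − 75) × 57 / (72 × 0.75) × 0.85 = 3705.0 / 54.00 × 0.85 ≈ 58.3 mL/min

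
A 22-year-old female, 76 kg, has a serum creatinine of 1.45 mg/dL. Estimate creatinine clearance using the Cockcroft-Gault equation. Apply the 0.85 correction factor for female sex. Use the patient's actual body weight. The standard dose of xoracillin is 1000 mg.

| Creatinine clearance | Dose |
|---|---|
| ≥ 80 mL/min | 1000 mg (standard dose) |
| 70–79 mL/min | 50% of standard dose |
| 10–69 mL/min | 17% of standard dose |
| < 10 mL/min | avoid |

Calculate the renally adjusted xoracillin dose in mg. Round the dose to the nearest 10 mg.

500 mg

CrCl = (140 − 22) × 76 / (72 × 1.45) × 0.85 = 8968.0 / 104.40 × 0.85 ≈ 73.0 mL/min
CrCl ≈ 73 mL/min → bracket 70–79 mL/min.
50% of 1000 mg = 500 mg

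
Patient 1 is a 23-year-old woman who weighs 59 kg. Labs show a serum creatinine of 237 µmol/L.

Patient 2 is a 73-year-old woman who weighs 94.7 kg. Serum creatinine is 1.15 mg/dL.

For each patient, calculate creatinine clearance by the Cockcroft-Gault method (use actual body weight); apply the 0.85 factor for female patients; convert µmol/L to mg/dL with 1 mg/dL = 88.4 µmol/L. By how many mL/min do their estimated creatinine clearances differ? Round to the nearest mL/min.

Patient 1: SCr = 237 / 88.4 = 2.681 mg/dL
Patient 1: CrCl = (140 − 23) × 59 / (72 × 2.681) × 0.85 = 6903.0 / 193.03 × 0.85 ≈ 30.4 mL/min
Patient 2: CrCl = (140 − 73) × 94.7 / (72 × 1.15) × 0.85 = 6344.9 / 82.80 × 0.85 ≈ 65.1 mL/min
|30.4 − 65.1| = 34.7 mL/min

35 mL/min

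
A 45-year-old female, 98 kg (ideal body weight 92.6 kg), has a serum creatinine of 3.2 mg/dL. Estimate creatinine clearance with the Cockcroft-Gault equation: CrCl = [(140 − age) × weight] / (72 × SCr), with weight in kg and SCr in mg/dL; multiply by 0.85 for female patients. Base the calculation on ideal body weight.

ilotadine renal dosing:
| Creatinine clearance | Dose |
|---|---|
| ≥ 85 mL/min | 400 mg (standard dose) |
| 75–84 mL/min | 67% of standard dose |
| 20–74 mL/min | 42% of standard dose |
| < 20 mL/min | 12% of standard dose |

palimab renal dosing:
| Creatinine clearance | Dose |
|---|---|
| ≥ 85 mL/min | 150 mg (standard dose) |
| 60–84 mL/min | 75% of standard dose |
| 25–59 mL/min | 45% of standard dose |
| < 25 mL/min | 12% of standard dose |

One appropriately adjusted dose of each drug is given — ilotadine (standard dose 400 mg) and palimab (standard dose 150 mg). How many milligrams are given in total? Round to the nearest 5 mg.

235 mg

CrCl = (140 − 45) × 92.6 / (72 × 3.2) × 0.85 = 8797.0 / 230.40 × 0.85 ≈ 32.5 mL/min
CrCl ≈ 32 mL/min.
ilotadine: 20–74 mL/min → 42% of 400 mg = 168 mg.
palimab: 25–59 mL/min → 45% of 150 mg = 67.5 mg.
Total = 168 + 67.5 = 235.5 mg.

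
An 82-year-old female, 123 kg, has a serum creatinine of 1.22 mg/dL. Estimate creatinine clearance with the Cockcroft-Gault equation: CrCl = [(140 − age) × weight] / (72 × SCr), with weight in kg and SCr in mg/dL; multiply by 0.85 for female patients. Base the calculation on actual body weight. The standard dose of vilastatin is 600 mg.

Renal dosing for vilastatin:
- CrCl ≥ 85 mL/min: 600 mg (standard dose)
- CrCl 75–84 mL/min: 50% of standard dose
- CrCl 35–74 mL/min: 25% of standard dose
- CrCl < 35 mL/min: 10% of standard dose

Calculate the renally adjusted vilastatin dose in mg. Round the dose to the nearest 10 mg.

CrCl = (140 − 82) × 123 / (72 × 1.22) × 0.85 = 7134.0 / 87.84 × 0.85 ≈ 69.0 mL/min
CrCl ≈ 69 mL/min → bracket 35–74 mL/min.
25% of 600 mg = 150 mg

150 mg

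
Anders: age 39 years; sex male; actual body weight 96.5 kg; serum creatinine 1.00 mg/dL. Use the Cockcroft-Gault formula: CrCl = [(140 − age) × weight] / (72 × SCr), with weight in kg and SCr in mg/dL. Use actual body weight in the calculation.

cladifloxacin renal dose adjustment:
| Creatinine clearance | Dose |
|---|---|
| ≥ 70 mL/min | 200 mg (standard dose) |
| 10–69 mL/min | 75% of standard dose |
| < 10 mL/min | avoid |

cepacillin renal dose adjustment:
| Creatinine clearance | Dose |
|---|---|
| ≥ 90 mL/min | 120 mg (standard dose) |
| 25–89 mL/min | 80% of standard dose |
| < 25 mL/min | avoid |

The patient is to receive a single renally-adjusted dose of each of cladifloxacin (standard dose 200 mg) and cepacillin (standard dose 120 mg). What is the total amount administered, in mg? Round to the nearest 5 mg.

320 mg

CrCl = (140 − 39) × 96.5 / (72 × 1) = 9746.5 / 72.00 ≈ 135.4 mL/min
CrCl ≈ 135 mL/min.
cladifloxacin: ≥ 70 mL/min → 100% of 200 mg = 200 mg.
cepacillin: ≥ 90 mL/min → 100% of 120 mg = 120 mg.
Total = 200 + 120 = 320 mg.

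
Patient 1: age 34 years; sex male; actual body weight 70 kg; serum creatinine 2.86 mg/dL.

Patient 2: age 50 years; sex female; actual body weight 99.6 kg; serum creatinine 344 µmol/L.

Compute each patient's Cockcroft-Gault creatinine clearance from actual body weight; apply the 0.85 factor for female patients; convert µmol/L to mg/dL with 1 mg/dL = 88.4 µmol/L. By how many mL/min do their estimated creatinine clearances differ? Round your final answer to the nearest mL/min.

9 mL/min

Patient 1: CrCl = (140 − 34) × 70 / (72 × 2.86) = 7420.0 / 205.92 ≈ 36.0 mL/min
Patient 2: SCr = 344 / 88.4 = 3.891 mg/dL
Patient 2: CrCl = (140 − 50) × 99.6 / (72 × 3.891) × 0.85 = 8964.0 / 280.15 × 0.85 ≈ 27.2 mL/min
|36.0 − 27.2| = 8.8 mL/min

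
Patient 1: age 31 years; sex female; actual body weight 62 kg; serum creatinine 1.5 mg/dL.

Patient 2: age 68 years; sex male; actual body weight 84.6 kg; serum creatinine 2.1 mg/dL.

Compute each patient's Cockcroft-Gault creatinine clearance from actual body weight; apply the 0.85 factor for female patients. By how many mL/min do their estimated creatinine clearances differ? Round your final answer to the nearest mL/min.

13 mL/min

Patient 1: CrCl = (140 − 31) × 62 / (72 × 1.5) × 0.85 = 6758.0 / 108.00 × 0.85 ≈ 53.2 mL/min
Patient 2: CrCl = (140 − 68) × 84.6 / (72 × 2.1) = 6091.2 / 151.20 ≈ 40.3 mL/min
|53.2 − 40.3| = 12.9 mL/min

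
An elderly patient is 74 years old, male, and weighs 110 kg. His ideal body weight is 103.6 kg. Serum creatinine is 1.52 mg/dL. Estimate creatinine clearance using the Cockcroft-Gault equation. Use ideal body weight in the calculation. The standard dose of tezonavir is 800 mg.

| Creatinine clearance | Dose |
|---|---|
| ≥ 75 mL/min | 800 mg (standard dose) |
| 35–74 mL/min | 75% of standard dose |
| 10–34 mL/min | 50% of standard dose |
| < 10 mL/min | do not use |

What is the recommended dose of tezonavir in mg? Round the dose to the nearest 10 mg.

CrCl = (140 − 74) × 103.6 / (72 × 1.52) = 6837.6 / 109.44 ≈ 62.5 mL/min
CrCl ≈ 62 mL/min → bracket 35–74 mL/min.
75% of 800 mg = 600 mg

600 mg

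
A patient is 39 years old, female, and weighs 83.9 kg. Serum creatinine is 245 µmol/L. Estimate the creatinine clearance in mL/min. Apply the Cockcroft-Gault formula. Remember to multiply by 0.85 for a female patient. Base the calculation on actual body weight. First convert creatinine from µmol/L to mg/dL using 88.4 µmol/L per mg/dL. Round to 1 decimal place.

36.1 mL/min

SCr = 245 / 88.4 = 2.771 mg/dL
CrCl = (140 − 39) × 83.9 / (72 × 2.771) × 0.85 = 8473.9 / 199.51 × 0.85 ≈ 36.1 mL/min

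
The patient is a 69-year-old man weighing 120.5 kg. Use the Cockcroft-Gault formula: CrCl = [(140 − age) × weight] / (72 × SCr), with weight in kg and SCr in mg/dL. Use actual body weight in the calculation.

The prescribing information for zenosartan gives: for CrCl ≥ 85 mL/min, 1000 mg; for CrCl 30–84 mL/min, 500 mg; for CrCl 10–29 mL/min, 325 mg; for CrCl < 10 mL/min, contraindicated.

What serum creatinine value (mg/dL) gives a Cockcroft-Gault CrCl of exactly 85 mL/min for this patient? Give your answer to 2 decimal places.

1.40 mg/dL

Standard dose requires CrCl ≥ 85 mL/min.
Set (140 − 69) × 120.5 / (72 × SCr) = 85
SCr = (140 − 69) × 120.5 / (72 × 85) = 1.398 mg/dL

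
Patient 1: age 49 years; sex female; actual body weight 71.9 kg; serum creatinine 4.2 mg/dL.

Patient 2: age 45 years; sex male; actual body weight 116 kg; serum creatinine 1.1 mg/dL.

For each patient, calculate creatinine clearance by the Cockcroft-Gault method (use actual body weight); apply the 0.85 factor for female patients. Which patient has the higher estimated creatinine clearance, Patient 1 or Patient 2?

Patient 1: CrCl = (140 − 49) × 71.9 / (72 × 4.2) × 0.85 = 6542.9 / 302.40 × 0.85 ≈ 18.4 mL/min
Patient 2: CrCl = (140 − 45) × 116 / (72 × 1.1) = 11020.0 / 79.20 ≈ 139.1 mL/min
18.4 vs 139.1 mL/min → Patient 2 is higher.

Patient 2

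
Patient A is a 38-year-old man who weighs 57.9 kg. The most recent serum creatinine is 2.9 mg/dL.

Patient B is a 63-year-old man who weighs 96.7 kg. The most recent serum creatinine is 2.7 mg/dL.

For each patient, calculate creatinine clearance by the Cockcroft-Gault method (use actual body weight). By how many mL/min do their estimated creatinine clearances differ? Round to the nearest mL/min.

Patient A: CrCl = (140 − 38) × 57.9 / (72 × 2.9) = 5905.8 / 208.80 ≈ 28.3 mL/min
Patient B: CrCl = (140 − 63) × 96.7 / (72 × 2.7) = 7445.9 / 194.40 ≈ 38.3 mL/min
|28.3 − 38.3| = 10.0 mL/min

10 mL/min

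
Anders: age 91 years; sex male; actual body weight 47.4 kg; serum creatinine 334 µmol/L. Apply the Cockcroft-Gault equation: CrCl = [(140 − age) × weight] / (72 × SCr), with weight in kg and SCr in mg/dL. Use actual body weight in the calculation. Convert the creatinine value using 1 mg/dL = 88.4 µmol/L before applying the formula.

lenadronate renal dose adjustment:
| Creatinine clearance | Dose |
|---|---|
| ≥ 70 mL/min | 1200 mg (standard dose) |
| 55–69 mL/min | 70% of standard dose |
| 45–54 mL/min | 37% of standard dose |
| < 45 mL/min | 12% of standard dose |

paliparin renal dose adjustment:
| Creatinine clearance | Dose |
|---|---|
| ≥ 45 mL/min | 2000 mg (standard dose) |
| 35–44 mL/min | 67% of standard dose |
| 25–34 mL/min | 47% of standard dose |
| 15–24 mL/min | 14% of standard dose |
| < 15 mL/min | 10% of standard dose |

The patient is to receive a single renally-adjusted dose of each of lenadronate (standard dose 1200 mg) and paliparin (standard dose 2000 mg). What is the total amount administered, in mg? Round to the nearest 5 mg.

SCr = 334 / 88.4 = 3.778 mg/dL
CrCl = (140 − 91) × 47.4 / (72 × 3.778) = 2322.6 / 272.02 ≈ 8.5 mL/min
CrCl ≈ 9 mL/min.
lenadronate: < 45 mL/min → 12% of 1200 mg = 144 mg.
paliparin: < 15 mL/min → 10% of 2000 mg = 200 mg.
Total = 144 + 200 = 344 mg.

345 mg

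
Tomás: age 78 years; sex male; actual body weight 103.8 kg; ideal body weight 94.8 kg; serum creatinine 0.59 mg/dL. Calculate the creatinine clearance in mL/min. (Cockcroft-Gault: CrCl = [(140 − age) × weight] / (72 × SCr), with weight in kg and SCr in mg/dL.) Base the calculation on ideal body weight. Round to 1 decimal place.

CrCl = (140 − 78) × 94.8 / (72 × 0.59) = 5877.6 / 42.48 ≈ 138.4 mL/min

138.4 mL/min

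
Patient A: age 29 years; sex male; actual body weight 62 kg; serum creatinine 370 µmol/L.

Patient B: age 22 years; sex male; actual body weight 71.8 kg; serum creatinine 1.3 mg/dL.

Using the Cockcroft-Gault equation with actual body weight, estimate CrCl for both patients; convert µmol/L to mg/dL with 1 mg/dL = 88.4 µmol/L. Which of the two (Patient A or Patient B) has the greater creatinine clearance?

Patient A: SCr = 370 / 88.4 = 4.186 mg/dL
Patient A: CrCl = (140 − 29) × 62 / (72 × 4.186) = 6882.0 / 301.39 ≈ 22.8 mL/min
Patient B: CrCl = (140 − 22) × 71.8 / (72 × 1.3) = 8472.4 / 93.60 ≈ 90.5 mL/min
22.8 vs 90.5 mL/min → Patient B is higher.

Patient B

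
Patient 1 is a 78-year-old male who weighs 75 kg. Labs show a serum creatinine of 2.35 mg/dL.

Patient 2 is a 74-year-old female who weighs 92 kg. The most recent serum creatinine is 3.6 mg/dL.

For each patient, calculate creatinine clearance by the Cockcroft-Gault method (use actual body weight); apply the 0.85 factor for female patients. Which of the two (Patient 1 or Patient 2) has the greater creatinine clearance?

Patient 1

Patient 1: CrCl = (140 − 78) × 75 / (72 × 2.35) = 4650.0 / 169.20 ≈ 27.5 mL/min
Patient 2: CrCl = (140 − 74) × 92 / (72 × 3.6) × 0.85 = 6072.0 / 259.20 × 0.85 ≈ 19.9 mL/min
27.5 vs 19.9 mL/min → Patient 1 is higher.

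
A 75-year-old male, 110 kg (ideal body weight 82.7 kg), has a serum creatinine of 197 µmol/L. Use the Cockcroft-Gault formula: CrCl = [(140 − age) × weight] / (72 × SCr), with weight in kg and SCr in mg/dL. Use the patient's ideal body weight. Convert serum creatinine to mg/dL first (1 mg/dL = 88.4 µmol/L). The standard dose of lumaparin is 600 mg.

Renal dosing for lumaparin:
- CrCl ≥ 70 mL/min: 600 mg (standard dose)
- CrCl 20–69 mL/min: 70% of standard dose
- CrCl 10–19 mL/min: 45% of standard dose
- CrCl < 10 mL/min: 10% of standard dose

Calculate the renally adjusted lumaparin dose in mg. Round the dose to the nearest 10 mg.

SCr = 197 / 88.4 = 2.229 mg/dL
CrCl = (140 − 75) × 82.7 / (72 × 2.229) = 5375.5 / 160.49 ≈ 33.5 mL/min
CrCl ≈ 34 mL/min → bracket 20–69 mL/min.
70% of 600 mg = 420 mg

420 mg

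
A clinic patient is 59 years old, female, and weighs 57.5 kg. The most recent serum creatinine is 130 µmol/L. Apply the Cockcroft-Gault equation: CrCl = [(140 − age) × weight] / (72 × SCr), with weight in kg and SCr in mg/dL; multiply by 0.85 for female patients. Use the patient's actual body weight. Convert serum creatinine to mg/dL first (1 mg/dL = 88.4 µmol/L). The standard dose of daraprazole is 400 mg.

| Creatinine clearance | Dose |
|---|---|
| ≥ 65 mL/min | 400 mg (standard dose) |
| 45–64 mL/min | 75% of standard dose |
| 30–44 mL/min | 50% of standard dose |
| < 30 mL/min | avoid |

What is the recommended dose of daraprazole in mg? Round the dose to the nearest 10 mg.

SCr = 130 / 88.4 = 1.471 mg/dL
CrCl = (140 − 59) × 57.5 / (72 × 1.471) × 0.85 = 4657.5 / 105.91 × 0.85 ≈ 37.4 mL/min
CrCl ≈ 37 mL/min → bracket 30–44 mL/min.
50% of 400 mg = 200 mg

200 mg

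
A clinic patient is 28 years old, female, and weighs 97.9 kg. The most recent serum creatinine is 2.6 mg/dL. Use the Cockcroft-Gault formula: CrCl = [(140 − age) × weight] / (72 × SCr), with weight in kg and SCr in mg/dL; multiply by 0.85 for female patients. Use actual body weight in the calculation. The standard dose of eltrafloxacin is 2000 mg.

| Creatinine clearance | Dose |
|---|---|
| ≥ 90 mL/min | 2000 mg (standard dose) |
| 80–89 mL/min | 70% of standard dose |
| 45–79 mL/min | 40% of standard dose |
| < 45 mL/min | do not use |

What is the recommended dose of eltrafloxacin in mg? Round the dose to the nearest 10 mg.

800 mg

CrCl = (140 − 28) × 97.9 / (72 × 2.6) × 0.85 = 10964.8 / 187.20 × 0.85 ≈ 49.8 mL/min
CrCl ≈ 50 mL/min → bracket 45–79 mL/min.
40% of 2000 mg = 800 mg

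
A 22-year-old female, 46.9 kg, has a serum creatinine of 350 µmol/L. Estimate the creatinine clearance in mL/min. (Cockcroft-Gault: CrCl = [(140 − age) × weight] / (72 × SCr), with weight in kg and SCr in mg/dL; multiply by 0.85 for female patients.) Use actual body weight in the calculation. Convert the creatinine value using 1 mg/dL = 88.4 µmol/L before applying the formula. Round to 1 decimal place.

SCr = 350 / 88.4 = 3.959 mg/dL
CrCl = (140 − 22) × 46.9 / (72 × 3.959) × 0.85 = 5534.2 / 285.05 × 0.85 ≈ 16.5 mL/min

16.5 mL/min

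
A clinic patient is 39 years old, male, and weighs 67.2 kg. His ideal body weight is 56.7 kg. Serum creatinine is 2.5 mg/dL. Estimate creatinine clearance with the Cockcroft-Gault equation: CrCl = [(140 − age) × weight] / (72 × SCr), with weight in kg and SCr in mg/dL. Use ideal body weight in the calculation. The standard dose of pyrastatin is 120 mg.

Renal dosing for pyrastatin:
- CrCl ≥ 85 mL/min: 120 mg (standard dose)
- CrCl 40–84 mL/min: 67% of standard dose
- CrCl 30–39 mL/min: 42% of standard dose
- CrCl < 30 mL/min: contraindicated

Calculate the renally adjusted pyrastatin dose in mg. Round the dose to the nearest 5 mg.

50 mg

CrCl = (140 − 39) × 56.7 / (72 × 2.5) = 5726.7 / 180.00 ≈ 31.8 mL/min
CrCl ≈ 32 mL/min → bracket 30–39 mL/min.
42% of 120 mg = 50.4 mg → 50 mg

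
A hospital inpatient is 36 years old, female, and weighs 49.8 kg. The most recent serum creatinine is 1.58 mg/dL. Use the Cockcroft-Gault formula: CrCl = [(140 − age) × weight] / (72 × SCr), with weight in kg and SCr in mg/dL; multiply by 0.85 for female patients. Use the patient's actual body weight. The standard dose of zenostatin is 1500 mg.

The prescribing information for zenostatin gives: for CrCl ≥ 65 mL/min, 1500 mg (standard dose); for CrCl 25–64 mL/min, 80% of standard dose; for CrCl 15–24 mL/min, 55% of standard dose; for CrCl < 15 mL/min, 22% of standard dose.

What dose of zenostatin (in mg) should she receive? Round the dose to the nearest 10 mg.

1200 mg

CrCl = (140 − 36) × 49.8 / (72 × 1.58) × 0.85 = 5179.2 / 113.76 × 0.85 ≈ 38.7 mL/min
CrCl ≈ 39 mL/min → bracket 25–64 mL/min.
80% of 1500 mg = 1200 mg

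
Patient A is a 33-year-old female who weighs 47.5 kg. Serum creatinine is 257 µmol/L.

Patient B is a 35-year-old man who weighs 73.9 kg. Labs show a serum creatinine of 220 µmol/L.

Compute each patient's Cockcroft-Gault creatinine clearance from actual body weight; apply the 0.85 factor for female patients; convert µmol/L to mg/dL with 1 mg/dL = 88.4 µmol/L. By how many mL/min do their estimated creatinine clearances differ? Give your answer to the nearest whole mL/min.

Patient A: SCr = 257 / 88.4 = 2.907 mg/dL
Patient A: CrCl = (140 − 33) × 47.5 / (72 × 2.907) × 0.85 = 5082.5 / 209.30 × 0.85 ≈ 20.6 mL/min
Patient B: SCr = 220 / 88.4 = 2.489 mg/dL
Patient B: CrCl = (140 − 35) × 73.9 / (72 × 2.489) = 7759.5 / 179.21 ≈ 43.3 mL/min
|20.6 − 43.3| = 22.7 mL/min

23 mL/min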